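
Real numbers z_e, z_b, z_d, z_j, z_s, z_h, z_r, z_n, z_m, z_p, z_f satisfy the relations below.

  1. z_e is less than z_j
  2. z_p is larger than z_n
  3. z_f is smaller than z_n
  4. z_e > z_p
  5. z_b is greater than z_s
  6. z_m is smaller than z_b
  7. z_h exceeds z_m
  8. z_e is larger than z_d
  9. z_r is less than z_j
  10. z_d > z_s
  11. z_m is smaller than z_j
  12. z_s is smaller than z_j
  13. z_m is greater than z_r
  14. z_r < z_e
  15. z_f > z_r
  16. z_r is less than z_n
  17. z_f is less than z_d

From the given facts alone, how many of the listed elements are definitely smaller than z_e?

6

From z_e the given relations immediately reach z_r, z_d, z_p.
From those, z_f, z_n, z_s — 6 in total.
No other element is forced below z_e by the given relations, so the count is 6.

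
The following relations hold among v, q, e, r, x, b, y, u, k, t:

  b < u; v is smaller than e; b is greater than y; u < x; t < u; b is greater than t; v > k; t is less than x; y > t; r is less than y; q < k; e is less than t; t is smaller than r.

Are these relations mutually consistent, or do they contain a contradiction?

The single ordering q < k < v < e < t < r < y < b < u < x satisfies every listed relation, so no contradiction arises.

consistent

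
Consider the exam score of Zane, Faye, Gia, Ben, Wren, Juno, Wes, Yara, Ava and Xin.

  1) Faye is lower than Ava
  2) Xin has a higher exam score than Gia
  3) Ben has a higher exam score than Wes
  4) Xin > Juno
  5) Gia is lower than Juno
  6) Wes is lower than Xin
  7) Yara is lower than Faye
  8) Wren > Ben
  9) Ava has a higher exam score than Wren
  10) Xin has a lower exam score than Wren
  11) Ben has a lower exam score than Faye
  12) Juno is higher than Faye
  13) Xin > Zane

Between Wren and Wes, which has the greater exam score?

Wes < Ben and Ben < Faye give Wes < Faye.
With Faye < Juno: Wes < Ben < Faye < Juno.
Then Juno < Xin extends the chain to Xin.
With Xin < Wren: Wes < Ben < Faye < Juno < Xin < Wren.
So Wes < Wren; Wren is the higher of the two.

Wren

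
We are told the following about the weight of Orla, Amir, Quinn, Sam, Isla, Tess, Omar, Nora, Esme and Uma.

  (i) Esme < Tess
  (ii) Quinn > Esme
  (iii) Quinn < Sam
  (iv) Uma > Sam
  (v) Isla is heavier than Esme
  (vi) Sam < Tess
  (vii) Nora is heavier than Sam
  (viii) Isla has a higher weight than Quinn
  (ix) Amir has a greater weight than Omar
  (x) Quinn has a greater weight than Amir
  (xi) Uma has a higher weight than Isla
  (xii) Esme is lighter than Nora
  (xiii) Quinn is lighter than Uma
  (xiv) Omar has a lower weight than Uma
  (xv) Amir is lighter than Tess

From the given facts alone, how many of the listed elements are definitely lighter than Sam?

The elements the relations force below Sam are Omar, Amir, Esme, Quinn — no chain reaches any other.
That is 4.

4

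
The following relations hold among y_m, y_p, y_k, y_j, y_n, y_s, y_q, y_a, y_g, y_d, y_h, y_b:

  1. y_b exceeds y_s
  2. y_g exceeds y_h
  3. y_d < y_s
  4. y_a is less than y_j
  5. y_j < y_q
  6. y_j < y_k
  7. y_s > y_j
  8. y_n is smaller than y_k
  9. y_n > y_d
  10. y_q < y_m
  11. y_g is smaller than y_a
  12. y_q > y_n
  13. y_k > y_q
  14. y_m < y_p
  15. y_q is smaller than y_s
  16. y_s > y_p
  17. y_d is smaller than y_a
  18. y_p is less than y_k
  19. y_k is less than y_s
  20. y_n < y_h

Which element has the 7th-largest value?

The consecutive relations fix a unique order: y_d < y_n < y_h < y_g < y_a < y_j < y_q < y_m < y_p < y_k < y_s < y_b.
The 7th largest is y_j.

y_j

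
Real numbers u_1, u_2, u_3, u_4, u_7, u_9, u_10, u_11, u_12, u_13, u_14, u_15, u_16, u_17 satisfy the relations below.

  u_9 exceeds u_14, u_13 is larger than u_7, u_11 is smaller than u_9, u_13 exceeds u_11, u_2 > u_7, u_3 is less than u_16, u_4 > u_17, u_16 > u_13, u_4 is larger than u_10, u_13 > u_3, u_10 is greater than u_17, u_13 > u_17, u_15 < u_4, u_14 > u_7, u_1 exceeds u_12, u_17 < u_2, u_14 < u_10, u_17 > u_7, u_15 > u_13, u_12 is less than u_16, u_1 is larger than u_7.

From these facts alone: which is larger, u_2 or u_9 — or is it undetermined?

Following every chain through u_2: below u_2 we get u_7, u_17.
u_9 is not reached, and no chain runs the other way from u_9 to u_2.
So the given relations leave the order of u_2 and u_9 undetermined.

undetermined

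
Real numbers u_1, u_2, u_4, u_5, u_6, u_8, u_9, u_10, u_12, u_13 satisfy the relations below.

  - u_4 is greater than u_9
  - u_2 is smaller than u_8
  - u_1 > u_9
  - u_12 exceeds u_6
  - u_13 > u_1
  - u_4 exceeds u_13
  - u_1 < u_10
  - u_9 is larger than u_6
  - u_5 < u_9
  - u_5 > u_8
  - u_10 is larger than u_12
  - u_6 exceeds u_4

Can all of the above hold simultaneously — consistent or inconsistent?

Chaining the given relations yields u_9 < u_1 < u_13 < u_4 < u_6, so u_9 < u_6. But one relation states u_6 < u_9. These cannot both hold.

inconsistent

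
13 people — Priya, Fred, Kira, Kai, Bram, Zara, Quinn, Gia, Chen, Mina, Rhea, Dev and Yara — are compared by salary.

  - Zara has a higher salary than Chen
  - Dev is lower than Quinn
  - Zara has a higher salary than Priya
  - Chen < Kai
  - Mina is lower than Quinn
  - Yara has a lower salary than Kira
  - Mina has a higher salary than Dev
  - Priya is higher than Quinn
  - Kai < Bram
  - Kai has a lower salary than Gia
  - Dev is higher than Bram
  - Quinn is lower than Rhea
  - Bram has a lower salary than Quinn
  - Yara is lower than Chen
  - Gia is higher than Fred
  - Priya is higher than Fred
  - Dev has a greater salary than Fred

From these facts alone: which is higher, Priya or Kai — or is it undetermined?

Kai < Bram and Bram < Dev give Kai < Dev.
With Dev < Mina: Kai < Bram < Dev < Mina.
With Mina < Quinn: Kai < Bram < Dev < Mina < Quinn.
With Quinn < Priya: Kai < Bram < Dev < Mina < Quinn < Priya.
So Priya is higher.

Priya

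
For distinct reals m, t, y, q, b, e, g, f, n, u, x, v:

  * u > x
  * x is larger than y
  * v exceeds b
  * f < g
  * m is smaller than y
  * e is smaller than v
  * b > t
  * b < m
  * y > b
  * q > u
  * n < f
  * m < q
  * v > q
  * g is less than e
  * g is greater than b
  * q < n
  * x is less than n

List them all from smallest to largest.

t < b < m < y < x < u < q < n < f < g < e < v

Each adjacent pair is fixed by a given relation: t < b; b < m; m < y; y < x; x < u; u < q; q < n; n < f; f < g; g < e; e < v. Chaining them end to end gives the full order.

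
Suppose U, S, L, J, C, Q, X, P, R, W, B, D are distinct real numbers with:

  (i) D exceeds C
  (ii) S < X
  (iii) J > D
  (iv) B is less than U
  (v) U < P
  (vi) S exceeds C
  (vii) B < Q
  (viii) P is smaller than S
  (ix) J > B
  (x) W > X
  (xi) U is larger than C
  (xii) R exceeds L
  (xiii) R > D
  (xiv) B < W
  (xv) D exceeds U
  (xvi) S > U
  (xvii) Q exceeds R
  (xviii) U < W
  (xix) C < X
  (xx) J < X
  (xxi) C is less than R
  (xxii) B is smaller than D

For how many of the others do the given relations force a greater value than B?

The elements the relations force above B are U, P, D, R, J, S, X, W, Q — no chain reaches any other.
That is 9.

9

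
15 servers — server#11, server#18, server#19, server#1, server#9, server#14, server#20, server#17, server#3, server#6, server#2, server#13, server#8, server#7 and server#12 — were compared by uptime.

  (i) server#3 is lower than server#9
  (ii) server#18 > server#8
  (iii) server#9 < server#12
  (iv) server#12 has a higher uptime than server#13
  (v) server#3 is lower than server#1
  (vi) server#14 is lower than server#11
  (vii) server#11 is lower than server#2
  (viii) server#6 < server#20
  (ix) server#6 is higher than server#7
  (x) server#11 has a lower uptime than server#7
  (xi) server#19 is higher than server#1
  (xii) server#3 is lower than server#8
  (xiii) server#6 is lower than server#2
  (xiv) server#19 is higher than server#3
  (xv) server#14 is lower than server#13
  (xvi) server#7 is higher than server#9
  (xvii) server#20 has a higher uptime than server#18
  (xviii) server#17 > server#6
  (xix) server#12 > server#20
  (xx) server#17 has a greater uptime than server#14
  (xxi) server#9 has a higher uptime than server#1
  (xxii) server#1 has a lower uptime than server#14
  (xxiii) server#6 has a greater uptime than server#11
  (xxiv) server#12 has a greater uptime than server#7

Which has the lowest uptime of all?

server#3

server#1 is not least since server#3 < server#1; server#14 is not least since server#1 < server#14; server#11 is not least since server#14 < server#11; server#9 is not least since server#3 < server#9; server#7 is not least since server#9 < server#7; server#8 is not least since server#3 < server#8; server#19 is not least since server#3 < server#19; server#6 is not least since server#11 < server#6; server#18 is not least since server#8 < server#18; server#13 is not least since server#14 < server#13; server#17 is not least since server#14 < server#17; server#2 is not least since server#6 < server#2; server#20 is not least since server#18 < server#20; server#12 is not least since server#20 < server#12.
Only server#3 has nothing below it, so server#3 is the lowest uptime.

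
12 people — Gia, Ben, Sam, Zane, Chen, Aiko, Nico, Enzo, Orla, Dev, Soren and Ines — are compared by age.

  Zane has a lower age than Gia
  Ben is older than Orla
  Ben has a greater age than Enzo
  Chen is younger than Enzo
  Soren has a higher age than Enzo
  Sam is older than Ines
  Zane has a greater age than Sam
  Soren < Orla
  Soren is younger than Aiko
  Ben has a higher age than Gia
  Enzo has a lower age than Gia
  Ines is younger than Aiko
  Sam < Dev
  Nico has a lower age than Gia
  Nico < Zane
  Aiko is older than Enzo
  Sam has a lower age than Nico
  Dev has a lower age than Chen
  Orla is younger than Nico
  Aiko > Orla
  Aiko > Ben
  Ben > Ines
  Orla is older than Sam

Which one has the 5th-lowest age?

The consecutive relations fix a unique order: Ines < Sam < Dev < Chen < Enzo < Soren < Orla < Nico < Zane < Gia < Ben < Aiko.
The 5th smallest is Enzo.

Enzo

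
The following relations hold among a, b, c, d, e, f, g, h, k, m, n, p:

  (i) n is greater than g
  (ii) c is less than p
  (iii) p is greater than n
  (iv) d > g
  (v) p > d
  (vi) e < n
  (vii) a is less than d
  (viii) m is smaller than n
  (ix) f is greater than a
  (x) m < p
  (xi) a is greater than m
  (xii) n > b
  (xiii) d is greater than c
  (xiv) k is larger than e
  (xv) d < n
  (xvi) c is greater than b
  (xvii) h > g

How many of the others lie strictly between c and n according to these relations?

The relations place c below n. An element lies strictly between them when it is forced above c and also forced below n.
Above c: {d, p}. Below n: {m, g, a, b, e, d}.
Intersection: {d} — 1.

1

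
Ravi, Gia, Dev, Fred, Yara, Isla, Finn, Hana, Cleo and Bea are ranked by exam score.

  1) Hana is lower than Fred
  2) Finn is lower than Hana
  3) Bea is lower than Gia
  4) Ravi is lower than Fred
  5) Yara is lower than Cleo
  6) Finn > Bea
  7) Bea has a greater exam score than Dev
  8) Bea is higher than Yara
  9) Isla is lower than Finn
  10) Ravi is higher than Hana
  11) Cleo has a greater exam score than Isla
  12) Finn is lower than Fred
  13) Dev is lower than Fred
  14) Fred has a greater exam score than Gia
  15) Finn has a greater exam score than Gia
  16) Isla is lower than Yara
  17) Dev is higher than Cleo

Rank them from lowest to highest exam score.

The consecutive links are each given: Isla < Yara; Yara < Cleo; Cleo < Dev; Dev < Bea; Bea < Gia; Gia < Finn; Finn < Hana; Hana < Ravi; Ravi < Fred.

Isla < Yara < Cleo < Dev < Bea < Gia < Finn < Hana < Ravi < Fred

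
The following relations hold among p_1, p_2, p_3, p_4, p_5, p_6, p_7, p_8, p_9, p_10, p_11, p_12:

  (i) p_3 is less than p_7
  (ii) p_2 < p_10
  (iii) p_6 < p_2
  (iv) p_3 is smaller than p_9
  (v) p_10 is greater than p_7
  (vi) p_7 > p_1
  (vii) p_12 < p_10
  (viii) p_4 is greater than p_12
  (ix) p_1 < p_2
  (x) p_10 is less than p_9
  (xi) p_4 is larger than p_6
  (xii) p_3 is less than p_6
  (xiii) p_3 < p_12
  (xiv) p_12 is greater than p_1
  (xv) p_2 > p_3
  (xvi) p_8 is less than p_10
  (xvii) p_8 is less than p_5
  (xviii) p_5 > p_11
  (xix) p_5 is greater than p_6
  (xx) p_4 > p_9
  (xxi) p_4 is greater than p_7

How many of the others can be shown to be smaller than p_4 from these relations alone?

9

The elements the relations force below p_4 are p_1, p_3, p_8, p_6, p_7, p_12, p_2, p_10, p_9 — no chain reaches any other.
That is 9.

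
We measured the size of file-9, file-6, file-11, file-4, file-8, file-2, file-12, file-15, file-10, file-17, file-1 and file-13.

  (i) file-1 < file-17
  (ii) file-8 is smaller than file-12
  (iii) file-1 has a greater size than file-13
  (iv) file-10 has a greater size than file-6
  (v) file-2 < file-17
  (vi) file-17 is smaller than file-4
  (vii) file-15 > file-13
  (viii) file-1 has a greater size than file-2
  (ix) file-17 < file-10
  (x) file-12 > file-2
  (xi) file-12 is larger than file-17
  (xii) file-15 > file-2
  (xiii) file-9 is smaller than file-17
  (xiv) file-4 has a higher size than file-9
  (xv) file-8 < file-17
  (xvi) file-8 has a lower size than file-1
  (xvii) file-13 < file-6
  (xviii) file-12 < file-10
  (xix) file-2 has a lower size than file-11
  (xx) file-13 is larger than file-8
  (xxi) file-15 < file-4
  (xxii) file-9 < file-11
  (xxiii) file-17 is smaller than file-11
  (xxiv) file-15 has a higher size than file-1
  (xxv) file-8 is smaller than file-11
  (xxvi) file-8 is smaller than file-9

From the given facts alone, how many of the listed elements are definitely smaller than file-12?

6

From file-12 the given relations immediately reach file-8, file-2, file-17.
From those, file-1, file-9 — 5 in total.
From those, file-13 — 6 in total.
No other element is forced below file-12 by the given relations, so the count is 6.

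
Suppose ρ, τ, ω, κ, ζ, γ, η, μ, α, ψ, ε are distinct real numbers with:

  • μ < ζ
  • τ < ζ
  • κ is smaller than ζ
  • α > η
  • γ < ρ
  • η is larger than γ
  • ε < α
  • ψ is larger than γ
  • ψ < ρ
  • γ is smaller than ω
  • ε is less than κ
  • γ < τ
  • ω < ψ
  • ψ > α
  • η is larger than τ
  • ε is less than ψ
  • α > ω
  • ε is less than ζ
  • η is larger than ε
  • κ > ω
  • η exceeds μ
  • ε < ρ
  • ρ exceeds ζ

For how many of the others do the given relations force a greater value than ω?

From ω the given relations immediately reach α, ψ, κ.
From those, ζ, ρ — 5 in total.
Nothing else is reachable above ω; 5 in all.

5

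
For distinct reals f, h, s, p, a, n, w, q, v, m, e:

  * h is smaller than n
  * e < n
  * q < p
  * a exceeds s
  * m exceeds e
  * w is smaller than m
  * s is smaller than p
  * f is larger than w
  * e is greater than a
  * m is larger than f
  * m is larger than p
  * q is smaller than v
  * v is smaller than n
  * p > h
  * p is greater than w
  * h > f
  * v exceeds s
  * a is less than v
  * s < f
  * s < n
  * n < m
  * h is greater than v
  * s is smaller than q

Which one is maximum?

m

Chaining downward from m: directly below it, e, w, f, p, n; then s, a, q, v, h.
That covers every other element, and nothing is given above m, so m is the maximum.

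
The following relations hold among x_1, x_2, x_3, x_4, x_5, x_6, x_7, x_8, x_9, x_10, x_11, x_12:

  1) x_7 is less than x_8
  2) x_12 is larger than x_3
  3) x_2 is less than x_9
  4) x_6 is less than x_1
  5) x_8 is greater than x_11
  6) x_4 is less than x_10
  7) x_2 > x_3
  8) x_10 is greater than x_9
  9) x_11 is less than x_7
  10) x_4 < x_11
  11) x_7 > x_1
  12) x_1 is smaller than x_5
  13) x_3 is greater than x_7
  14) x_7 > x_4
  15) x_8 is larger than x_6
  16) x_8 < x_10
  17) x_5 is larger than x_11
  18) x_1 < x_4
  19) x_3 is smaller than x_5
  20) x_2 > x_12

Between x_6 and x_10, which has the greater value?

x_6 < x_1 and x_1 < x_4 give x_6 < x_4.
Then x_4 < x_11 extends the chain to x_11.
Then x_11 < x_7 extends the chain to x_7.
Then x_7 < x_3 extends the chain to x_3.
Then x_3 < x_12 extends the chain to x_12.
Then x_12 < x_2 extends the chain to x_2.
Then x_2 < x_9 extends the chain to x_9.
With x_9 < x_10: x_6 < x_1 < x_4 < x_11 < x_7 < x_3 < x_12 < x_2 < x_9 < x_10.
So x_6 < x_10; x_10 is the larger of the two.

x_10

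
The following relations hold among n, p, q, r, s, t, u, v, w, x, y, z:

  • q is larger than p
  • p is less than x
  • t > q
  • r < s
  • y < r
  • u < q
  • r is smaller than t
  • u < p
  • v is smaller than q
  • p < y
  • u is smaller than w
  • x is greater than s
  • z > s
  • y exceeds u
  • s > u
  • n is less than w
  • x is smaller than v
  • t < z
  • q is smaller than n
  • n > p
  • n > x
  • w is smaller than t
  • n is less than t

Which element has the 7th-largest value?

x

Piecing the relations together gives one ordering: u < p < y < r < s < x < v < q < n < w < t < z.
The 7th largest is x.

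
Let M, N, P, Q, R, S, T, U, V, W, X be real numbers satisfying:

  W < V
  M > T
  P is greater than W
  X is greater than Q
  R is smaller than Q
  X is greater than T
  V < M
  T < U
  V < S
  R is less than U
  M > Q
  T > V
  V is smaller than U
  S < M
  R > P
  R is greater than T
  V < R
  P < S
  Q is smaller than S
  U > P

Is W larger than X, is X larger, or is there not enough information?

X

W < V and V < T give W < T.
Then T < R extends the chain to R.
Then R < Q extends the chain to Q.
With Q < X: W < V < T < R < Q < X.
So X is larger.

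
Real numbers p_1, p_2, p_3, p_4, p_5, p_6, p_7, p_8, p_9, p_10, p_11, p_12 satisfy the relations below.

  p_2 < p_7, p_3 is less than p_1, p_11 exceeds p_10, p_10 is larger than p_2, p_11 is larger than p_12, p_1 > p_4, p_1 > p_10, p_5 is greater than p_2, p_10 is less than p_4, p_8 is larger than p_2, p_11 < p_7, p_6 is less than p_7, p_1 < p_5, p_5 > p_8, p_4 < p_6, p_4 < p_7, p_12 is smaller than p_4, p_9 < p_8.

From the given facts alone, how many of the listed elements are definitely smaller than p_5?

8

From p_5 the given relations immediately reach p_2, p_8, p_1.
From those, p_9, p_10, p_4, p_3 — 7 in total.
From those, p_12 — 8 in total.
No other element is forced below p_5 by the given relations, so the count is 8.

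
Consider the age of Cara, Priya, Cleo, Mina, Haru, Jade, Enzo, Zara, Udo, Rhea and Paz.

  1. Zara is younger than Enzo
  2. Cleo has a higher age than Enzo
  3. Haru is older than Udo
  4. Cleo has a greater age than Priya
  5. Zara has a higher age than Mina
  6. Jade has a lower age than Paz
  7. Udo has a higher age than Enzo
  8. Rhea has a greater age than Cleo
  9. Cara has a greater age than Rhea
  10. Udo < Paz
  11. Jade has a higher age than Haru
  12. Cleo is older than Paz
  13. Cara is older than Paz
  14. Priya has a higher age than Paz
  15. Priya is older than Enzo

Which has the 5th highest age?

Paz

Chaining the given pairs: Mina < Zara < Enzo < Udo < Haru < Jade < Paz < Priya < Cleo < Rhea < Cara.
The 5th largest is Paz.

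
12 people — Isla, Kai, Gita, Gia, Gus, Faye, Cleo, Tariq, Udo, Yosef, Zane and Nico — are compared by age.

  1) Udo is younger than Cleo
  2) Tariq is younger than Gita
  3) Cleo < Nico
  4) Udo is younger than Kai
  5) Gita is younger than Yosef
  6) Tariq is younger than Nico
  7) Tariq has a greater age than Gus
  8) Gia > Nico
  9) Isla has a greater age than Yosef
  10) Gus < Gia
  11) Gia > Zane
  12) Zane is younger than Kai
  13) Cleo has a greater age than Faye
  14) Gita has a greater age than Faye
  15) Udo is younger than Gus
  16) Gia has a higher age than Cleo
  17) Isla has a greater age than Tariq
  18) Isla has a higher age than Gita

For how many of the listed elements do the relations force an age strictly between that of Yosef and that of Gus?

2

Chaining upward from Gus reaches: Tariq, Nico, Gita, Gia, Isla.
Chaining downward from Yosef reaches: Udo, Faye, Tariq, Gita.
Strictly between Gus and Yosef are those in both lists: Tariq, Gita — 2 elements.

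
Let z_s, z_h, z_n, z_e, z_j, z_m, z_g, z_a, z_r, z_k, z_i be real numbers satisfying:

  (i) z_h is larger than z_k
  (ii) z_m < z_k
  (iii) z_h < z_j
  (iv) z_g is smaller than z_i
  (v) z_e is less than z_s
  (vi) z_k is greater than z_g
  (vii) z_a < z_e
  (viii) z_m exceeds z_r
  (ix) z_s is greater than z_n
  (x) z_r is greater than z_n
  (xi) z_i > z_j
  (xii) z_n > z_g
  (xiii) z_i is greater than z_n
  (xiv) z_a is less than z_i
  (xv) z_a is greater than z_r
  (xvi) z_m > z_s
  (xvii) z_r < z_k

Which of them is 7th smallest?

z_m

Chaining the given pairs: z_g < z_n < z_r < z_a < z_e < z_s < z_m < z_k < z_h < z_j < z_i.
Counting 7 from the smallest end gives z_m.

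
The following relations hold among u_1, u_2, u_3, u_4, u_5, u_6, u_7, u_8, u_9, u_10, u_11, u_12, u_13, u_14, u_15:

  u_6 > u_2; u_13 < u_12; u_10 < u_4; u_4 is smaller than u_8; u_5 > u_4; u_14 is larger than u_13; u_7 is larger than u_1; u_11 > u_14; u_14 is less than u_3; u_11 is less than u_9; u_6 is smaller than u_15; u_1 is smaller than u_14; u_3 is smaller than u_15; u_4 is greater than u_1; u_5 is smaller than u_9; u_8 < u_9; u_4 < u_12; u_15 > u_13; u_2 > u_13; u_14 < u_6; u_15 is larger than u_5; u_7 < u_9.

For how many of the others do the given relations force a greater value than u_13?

Directly above u_13: u_14, u_2, u_12, u_15.
One step further: u_3, u_6, u_11 (7 so far).
One step further: u_9 (8 so far).
No other element is forced above u_13 by the given relations, so the count is 8.

8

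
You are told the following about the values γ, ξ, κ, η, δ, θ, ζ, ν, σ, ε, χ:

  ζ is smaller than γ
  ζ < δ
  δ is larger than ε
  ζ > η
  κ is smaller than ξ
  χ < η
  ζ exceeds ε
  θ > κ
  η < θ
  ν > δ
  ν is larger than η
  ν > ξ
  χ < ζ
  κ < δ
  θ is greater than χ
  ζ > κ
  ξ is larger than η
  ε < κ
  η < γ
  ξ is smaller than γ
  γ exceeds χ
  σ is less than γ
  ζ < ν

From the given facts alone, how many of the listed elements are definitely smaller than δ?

5

Directly below δ: ε, κ, ζ.
One step further: χ, η (5 so far).
No other element is forced below δ by the given relations, so the count is 5.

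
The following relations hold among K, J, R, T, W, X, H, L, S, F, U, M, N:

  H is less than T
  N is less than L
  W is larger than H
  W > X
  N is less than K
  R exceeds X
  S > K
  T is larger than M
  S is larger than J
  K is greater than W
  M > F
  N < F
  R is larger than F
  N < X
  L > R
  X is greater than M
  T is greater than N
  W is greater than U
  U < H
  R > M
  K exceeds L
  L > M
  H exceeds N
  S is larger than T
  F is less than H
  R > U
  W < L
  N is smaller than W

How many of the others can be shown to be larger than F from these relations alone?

The elements the relations force above F are H, M, X, R, T, W, L, K, S — no chain reaches any other.
That is 9.

9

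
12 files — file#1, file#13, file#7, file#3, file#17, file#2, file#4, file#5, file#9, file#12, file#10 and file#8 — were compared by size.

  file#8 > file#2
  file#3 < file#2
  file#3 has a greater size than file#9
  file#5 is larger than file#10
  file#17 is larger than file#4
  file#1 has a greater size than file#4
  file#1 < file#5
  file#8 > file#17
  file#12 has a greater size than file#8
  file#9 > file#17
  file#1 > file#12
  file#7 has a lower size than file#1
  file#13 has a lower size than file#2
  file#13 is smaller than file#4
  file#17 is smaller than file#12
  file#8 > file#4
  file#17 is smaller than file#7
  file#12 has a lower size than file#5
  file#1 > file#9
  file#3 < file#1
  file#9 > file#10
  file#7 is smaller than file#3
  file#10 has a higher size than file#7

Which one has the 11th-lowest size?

The consecutive relations fix a unique order: file#13 < file#4 < file#17 < file#7 < file#10 < file#9 < file#3 < file#2 < file#8 < file#12 < file#1 < file#5.
The 11th smallest is file#1.

file#1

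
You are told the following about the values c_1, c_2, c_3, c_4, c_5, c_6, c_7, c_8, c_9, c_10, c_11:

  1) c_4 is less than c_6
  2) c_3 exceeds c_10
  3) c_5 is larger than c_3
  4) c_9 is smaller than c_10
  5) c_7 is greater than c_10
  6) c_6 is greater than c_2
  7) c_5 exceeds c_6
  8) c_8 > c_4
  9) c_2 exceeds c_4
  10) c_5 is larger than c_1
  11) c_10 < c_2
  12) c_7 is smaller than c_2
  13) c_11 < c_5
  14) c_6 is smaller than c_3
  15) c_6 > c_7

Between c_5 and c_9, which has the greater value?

c_5

c_9 < c_10 and c_10 < c_7 give c_9 < c_7.
Then c_7 < c_2 extends the chain to c_2.
Then c_2 < c_6 extends the chain to c_6.
With c_6 < c_3: c_9 < c_10 < c_7 < c_2 < c_6 < c_3.
With c_3 < c_5: c_9 < c_10 < c_7 < c_2 < c_6 < c_3 < c_5.
So c_9 < c_5; c_5 is the larger of the two.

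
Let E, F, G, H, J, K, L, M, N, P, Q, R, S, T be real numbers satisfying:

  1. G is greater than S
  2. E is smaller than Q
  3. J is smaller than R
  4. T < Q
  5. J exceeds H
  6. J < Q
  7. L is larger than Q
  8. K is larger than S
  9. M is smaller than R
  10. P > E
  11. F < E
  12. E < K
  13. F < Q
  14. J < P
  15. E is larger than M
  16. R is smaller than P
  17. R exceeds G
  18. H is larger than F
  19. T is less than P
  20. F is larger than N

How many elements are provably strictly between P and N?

Chaining upward from N reaches: F, H, E, J, Q, L, R, K.
Chaining downward from P reaches: S, M, F, H, E, T, G, J, R.
Strictly between N and P are those in both lists: F, H, E, J, R — 5 elements.

5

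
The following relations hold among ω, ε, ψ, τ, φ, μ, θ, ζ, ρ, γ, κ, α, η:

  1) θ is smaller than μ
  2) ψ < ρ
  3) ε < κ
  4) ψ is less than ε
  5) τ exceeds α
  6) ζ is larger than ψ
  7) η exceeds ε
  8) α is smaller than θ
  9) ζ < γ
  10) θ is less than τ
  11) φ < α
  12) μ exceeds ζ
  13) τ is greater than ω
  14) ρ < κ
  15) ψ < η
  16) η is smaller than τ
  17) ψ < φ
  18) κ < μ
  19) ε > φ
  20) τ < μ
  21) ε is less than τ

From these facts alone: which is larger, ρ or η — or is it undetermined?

Following every chain through ρ: above ρ we get κ, μ; below ρ we get ψ.
η is not reached, and no chain runs the other way from η to ρ.
So the given relations leave the order of ρ and η undetermined.

undetermined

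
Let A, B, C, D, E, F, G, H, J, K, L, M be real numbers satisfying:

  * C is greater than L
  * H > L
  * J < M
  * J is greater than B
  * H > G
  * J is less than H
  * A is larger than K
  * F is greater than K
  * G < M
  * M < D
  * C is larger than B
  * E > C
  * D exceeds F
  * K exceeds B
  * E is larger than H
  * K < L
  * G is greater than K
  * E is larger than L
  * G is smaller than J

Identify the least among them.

Chaining upward from B: directly above it, K, J, C; then G, L, A, F, H, M, E; then D.
That covers every other element, and nothing is given below B, so B is the least.

B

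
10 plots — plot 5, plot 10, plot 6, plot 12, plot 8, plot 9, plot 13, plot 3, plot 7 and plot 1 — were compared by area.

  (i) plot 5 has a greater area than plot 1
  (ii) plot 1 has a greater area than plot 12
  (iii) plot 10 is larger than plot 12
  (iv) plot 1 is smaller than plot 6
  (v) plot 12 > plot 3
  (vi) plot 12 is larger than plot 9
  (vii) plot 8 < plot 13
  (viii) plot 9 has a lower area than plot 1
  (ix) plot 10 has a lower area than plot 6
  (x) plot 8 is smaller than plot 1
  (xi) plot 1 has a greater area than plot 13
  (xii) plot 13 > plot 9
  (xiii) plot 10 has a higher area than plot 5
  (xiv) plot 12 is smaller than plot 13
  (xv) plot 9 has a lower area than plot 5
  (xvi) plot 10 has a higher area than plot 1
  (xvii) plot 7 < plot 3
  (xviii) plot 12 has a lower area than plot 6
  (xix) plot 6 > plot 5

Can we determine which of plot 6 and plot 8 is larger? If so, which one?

Link the given pairs in sequence: plot 8 < plot 13; plot 13 < plot 1; plot 1 < plot 5; plot 5 < plot 6.
Chaining these gives plot 8 < plot 13 < plot 1 < plot 5 < plot 6.
So plot 6 is larger.

plot 6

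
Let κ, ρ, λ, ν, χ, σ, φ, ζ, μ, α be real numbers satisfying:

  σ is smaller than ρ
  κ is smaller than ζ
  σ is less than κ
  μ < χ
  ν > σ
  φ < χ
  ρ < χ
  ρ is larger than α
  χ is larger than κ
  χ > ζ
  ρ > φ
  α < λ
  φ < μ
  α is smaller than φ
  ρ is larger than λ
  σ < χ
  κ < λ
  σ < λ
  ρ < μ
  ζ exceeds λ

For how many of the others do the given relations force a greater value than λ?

The elements the relations force above λ are ρ, ζ, μ, χ — no chain reaches any other.
That is 4.

4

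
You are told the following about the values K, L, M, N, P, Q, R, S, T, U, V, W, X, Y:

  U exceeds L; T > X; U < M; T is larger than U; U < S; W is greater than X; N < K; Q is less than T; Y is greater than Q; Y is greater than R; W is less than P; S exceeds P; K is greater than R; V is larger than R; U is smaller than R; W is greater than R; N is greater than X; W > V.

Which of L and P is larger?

P

L < U < R < V < W < P, by transitivity through U, R, V, W.
So L < P; P is the larger of the two.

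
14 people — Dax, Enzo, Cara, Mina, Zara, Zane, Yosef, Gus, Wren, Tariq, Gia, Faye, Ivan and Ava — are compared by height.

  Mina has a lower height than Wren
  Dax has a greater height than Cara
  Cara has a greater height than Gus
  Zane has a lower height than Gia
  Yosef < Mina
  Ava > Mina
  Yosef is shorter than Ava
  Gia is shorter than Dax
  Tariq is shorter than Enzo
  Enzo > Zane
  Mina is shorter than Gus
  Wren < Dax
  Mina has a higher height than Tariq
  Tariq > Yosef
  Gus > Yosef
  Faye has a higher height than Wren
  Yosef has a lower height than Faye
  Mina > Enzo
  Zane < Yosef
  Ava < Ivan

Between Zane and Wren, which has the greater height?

Zane < Yosef and Yosef < Tariq give Zane < Tariq.
Then Tariq < Enzo extends the chain to Enzo.
Then Enzo < Mina extends the chain to Mina.
With Mina < Wren: Zane < Yosef < Tariq < Enzo < Mina < Wren.
So Zane < Wren; Wren is the taller of the two.

Wren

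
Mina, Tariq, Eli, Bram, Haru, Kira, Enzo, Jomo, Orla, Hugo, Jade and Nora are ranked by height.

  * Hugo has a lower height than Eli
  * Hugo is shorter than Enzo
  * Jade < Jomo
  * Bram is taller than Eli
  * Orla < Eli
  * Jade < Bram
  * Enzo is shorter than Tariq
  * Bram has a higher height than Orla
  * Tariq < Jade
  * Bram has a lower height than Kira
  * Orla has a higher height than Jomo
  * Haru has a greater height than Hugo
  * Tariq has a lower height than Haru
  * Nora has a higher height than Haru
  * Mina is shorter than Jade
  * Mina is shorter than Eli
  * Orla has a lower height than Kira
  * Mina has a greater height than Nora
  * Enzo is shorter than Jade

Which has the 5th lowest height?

Nora

The consecutive relations fix a unique order: Hugo < Enzo < Tariq < Haru < Nora < Mina < Jade < Jomo < Orla < Eli < Bram < Kira.
The 5th smallest is Nora.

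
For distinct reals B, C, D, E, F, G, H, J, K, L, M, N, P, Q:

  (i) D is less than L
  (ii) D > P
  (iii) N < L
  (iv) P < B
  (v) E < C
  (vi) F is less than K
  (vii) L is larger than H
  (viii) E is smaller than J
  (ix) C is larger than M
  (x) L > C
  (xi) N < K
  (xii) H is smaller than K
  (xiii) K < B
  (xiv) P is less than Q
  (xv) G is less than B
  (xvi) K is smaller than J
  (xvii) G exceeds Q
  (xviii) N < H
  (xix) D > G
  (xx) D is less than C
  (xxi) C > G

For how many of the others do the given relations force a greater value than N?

The elements the relations force above N are H, K, B, L, J — no chain reaches any other.
That is 5.

5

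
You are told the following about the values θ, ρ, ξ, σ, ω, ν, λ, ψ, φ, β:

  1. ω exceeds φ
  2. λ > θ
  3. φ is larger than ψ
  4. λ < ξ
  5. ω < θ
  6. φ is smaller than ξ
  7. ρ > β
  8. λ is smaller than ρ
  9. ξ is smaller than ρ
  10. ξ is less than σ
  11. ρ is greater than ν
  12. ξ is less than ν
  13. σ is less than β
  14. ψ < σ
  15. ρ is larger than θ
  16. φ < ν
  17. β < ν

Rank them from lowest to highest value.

The consecutive links are each given: ψ < φ; φ < ω; ω < θ; θ < λ; λ < ξ; ξ < σ; σ < β; β < ν; ν < ρ.

ψ < φ < ω < θ < λ < ξ < σ < β < ν < ρ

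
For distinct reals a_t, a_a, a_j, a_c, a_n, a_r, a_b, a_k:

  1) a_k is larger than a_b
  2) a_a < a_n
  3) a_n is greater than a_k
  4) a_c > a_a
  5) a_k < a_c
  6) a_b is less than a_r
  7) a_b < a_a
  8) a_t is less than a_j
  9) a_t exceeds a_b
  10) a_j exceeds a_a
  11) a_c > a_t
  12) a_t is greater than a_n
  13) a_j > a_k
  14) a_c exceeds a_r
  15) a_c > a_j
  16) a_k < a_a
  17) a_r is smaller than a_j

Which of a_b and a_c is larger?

a_b < a_k and a_k < a_a give a_b < a_a.
With a_a < a_n: a_b < a_k < a_a < a_n.
With a_n < a_t: a_b < a_k < a_a < a_n < a_t.
Then a_t < a_j extends the chain to a_j.
Then a_j < a_c extends the chain to a_c.
So a_b < a_c; a_c is the larger of the two.

a_c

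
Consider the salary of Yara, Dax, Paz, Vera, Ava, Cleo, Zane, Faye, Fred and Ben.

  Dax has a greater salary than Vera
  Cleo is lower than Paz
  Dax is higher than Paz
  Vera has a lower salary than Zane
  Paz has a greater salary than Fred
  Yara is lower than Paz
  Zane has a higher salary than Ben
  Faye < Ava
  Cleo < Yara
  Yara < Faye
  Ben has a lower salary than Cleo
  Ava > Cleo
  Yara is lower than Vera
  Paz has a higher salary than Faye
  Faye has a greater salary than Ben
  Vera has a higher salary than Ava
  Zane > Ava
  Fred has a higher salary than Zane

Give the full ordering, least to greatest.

Each adjacent pair is fixed by a given relation: Ben < Cleo; Cleo < Yara; Yara < Faye; Faye < Ava; Ava < Vera; Vera < Zane; Zane < Fred; Fred < Paz; Paz < Dax. Chaining them end to end gives the full order.

Ben < Cleo < Yara < Faye < Ava < Vera < Zane < Fred < Paz < Dax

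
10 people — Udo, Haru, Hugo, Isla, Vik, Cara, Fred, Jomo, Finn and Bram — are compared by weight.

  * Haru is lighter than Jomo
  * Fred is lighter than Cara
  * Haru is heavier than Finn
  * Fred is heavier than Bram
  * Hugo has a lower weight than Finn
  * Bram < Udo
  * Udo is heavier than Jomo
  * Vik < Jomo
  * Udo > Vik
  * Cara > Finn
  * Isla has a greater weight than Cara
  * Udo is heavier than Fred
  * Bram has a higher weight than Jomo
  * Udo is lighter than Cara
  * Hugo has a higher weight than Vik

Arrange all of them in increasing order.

Vik < Hugo < Finn < Haru < Jomo < Bram < Fred < Udo < Cara < Isla

Nothing is placed below Vik, so it is least; from there Vik < Hugo; Hugo < Finn; Finn < Haru; Haru < Jomo; Jomo < Bram; Bram < Fred; Fred < Udo; Udo < Cara; Cara < Isla, each given directly.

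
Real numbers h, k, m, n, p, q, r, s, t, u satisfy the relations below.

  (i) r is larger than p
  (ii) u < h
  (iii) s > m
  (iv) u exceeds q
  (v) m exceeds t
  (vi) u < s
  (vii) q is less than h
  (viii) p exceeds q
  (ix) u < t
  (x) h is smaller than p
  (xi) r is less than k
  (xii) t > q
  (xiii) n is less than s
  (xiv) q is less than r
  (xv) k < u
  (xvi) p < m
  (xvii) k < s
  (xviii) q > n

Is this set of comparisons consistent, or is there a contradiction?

inconsistent

We have u < h stated directly, yet also h < p < r < k < u by chaining the others — so h < u. Contradiction.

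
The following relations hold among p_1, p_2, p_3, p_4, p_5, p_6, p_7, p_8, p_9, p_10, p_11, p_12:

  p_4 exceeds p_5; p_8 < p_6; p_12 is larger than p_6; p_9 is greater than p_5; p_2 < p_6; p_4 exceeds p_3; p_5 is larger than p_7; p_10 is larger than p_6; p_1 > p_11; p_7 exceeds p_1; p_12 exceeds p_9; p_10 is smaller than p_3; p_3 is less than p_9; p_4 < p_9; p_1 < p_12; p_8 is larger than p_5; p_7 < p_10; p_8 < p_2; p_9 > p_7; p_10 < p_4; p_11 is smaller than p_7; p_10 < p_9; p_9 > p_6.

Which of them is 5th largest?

p_10

Chaining the given pairs: p_11 < p_1 < p_7 < p_5 < p_8 < p_2 < p_6 < p_10 < p_3 < p_4 < p_9 < p_12.
Counting 5 from the largest end gives p_10.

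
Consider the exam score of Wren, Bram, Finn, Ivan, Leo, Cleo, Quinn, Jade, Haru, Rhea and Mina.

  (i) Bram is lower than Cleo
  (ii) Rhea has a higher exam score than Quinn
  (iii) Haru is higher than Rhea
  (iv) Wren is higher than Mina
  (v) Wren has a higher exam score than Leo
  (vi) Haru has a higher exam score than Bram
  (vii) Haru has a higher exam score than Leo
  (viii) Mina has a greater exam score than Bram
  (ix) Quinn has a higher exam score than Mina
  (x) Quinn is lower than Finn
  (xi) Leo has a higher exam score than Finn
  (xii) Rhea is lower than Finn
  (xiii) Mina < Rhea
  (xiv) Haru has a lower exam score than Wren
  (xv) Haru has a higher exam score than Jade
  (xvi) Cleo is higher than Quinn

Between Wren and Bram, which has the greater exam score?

Link the given pairs in sequence: Bram < Mina; Mina < Rhea; Rhea < Finn; Finn < Leo; Leo < Haru; Haru < Wren.
Chaining these gives Bram < Mina < Rhea < Finn < Leo < Haru < Wren.
So Bram < Wren; Wren is the higher of the two.

Wren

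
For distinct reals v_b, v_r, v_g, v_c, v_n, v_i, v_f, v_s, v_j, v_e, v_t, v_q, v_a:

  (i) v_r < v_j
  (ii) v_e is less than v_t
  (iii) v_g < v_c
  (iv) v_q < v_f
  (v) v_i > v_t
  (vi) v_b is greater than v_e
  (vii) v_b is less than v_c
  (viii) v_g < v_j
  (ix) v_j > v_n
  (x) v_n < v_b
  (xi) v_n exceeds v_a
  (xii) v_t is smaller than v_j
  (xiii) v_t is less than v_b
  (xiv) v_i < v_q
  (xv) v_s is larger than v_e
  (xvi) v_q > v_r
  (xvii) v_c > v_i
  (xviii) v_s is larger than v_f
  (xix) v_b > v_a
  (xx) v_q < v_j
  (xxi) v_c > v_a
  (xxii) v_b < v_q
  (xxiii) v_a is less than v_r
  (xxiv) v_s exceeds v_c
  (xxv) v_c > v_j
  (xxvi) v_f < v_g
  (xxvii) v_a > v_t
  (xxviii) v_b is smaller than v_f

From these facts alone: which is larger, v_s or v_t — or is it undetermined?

v_s

v_t < v_a < v_n < v_b < v_q < v_f < v_g < v_j < v_c < v_s, by transitivity through v_a, v_n, v_b, v_q, v_f, v_g, v_j, v_c.
So v_s is larger.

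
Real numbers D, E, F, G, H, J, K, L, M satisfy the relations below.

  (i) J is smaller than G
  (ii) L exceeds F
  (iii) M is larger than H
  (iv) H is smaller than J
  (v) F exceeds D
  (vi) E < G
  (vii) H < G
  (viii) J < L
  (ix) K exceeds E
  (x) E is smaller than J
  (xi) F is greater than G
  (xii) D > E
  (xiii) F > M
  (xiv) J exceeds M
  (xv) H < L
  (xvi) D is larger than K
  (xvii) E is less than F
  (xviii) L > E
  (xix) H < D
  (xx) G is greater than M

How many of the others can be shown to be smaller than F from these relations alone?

7

From F the given relations immediately reach M, E, D, G.
From those, H, J, K — 7 in total.
Nothing else is reachable below F; 7 in all.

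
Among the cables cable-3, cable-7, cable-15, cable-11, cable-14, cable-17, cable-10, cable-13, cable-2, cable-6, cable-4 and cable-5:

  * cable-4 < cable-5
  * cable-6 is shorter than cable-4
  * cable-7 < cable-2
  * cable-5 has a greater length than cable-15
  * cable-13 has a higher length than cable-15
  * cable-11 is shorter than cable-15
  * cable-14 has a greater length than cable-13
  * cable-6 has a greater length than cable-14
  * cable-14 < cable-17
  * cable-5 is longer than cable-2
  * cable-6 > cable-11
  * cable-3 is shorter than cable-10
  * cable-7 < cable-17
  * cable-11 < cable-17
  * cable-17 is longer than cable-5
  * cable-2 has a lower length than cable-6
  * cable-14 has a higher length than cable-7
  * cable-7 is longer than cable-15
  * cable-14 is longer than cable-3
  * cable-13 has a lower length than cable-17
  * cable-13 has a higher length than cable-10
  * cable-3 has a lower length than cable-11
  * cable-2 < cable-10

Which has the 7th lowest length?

Chaining the given pairs: cable-3 < cable-11 < cable-15 < cable-7 < cable-2 < cable-10 < cable-13 < cable-14 < cable-6 < cable-4 < cable-5 < cable-17.
Counting 7 from the smallest end gives cable-13.

cable-13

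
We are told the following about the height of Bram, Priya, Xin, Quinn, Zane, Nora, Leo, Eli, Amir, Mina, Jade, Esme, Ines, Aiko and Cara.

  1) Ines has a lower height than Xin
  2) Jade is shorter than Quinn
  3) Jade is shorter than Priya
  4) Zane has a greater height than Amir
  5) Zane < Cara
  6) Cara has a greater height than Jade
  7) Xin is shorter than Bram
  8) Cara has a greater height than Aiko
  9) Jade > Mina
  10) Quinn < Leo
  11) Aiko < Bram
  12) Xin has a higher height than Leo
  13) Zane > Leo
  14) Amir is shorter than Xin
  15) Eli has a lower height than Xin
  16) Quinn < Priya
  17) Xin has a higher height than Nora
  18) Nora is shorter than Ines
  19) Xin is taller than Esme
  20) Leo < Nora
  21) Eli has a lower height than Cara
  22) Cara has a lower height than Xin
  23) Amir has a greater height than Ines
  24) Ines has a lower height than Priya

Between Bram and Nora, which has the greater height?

Nora < Ines and Ines < Amir give Nora < Amir.
With Amir < Zane: Nora < Ines < Amir < Zane.
Then Zane < Cara extends the chain to Cara.
Then Cara < Xin extends the chain to Xin.
With Xin < Bram: Nora < Ines < Amir < Zane < Cara < Xin < Bram.
So Nora < Bram; Bram is the taller of the two.

Bram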